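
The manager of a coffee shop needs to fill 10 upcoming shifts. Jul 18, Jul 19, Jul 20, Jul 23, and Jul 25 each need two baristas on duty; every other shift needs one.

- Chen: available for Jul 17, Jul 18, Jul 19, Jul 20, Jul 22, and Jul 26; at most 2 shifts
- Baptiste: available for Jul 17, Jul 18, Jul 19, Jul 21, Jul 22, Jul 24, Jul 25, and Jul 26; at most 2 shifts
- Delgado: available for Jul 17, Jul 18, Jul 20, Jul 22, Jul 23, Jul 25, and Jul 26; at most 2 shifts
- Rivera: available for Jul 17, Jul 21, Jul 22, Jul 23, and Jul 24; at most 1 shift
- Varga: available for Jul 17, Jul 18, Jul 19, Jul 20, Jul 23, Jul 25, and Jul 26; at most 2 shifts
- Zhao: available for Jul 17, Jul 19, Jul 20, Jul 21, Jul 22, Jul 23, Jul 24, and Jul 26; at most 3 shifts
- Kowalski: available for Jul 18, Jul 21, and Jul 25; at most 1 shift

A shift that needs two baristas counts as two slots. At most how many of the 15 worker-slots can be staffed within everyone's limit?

Total capacity across all baristas is 2+2+2+1+2+3+1 = 13, and 15 slots are needed, so at most 13 can be filled.
An assignment achieving 13: Jul 17→Zhao, Jul 19→Chen+Baptiste, Jul 20→Chen+Delgado, Jul 21→Rivera, Jul 22→Zhao, Jul 23→Delgado+Varga, Jul 24→Baptiste, Jul 25→Varga+Kowalski, Jul 26→Zhao.
Loads: Chen 2/2, Baptiste 2/2, Delgado 2/2, Rivera 1/1, Varga 2/2, Zhao 3/3, Kowalski 1/1.

13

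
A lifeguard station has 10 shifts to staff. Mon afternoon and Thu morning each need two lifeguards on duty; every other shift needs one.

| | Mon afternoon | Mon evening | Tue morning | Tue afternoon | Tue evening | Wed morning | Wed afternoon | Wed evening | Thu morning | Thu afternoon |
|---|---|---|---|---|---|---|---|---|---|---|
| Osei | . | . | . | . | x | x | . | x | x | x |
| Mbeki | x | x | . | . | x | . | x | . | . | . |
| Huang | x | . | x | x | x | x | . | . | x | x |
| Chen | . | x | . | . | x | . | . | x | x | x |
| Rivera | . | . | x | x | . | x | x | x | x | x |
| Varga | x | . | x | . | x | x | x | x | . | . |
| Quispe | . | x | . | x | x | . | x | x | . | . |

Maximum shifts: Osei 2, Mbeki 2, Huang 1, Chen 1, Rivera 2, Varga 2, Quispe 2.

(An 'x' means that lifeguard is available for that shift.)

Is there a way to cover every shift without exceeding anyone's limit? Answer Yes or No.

One valid schedule: Mon afternoon→Mbeki+Huang, Mon evening→Mbeki, Tue morning→Rivera, Tue afternoon→Rivera, Tue evening→Quispe, Wed morning→Varga, Wed afternoon→Varga, Wed evening→Quispe, Thu morning→Osei+Chen, Thu afternoon→Osei.
Loads: Osei 2/2, Mbeki 2/2, Huang 1/1, Chen 1/1, Rivera 2/2, Varga 2/2, Quispe 2/2 — all within limits.

Yes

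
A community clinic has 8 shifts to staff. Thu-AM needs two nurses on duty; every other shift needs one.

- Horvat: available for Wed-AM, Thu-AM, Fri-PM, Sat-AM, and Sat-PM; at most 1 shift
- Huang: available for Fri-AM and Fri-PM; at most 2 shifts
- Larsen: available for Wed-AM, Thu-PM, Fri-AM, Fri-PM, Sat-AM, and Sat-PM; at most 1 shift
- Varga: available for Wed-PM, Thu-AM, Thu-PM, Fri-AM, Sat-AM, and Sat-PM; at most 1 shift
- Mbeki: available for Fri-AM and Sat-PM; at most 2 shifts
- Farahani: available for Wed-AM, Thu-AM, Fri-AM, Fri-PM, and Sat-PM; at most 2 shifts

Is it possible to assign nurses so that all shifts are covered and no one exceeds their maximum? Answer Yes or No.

Total capacity is 9 and 9 slots are needed, so capacity alone doesn't rule it out.
Shifts {Wed-PM, Thu-AM, Thu-PM, Sat-AM} need 5 worker-slots in total, but the nurses available for any of those shifts (Horvat, Larsen, Varga, and Farahani) can supply at most 4 among them. So no valid schedule exists.

No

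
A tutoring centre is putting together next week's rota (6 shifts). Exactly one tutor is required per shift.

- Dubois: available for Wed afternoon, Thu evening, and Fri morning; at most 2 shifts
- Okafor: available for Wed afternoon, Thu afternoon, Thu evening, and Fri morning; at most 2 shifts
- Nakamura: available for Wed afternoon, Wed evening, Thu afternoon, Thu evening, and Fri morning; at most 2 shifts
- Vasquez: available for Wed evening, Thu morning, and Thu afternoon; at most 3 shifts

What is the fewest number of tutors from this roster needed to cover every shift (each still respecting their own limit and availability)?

6 slots to fill and no one can take more than 3, so at least ⌈6/3⌉ = 2 tutors are needed.
Any 2 tutors together have capacity at most 3+2 = 5 < 6 slots, so 2 can never suffice.
Dubois, Okafor, and Vasquez alone can cover everything: Wed afternoon→Dubois, Wed evening→Vasquez, Thu morning→Vasquez, Thu afternoon→Okafor, Thu evening→Dubois, Fri morning→Okafor.

3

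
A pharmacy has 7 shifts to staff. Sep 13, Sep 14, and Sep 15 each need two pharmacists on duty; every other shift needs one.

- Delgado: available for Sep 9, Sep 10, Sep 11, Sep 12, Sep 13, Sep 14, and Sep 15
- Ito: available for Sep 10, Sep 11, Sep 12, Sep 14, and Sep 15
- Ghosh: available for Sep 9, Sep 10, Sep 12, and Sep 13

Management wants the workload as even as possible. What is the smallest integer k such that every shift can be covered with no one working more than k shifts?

4

With 3 pharmacists and 10 worker-slots to fill, someone must work at least ⌈10/3⌉ = 4 shifts, so k ≥ 4.
k = 4 works: Sep 9→Delgado, Sep 10→Ito, Sep 11→Ito, Sep 12→Ghosh, Sep 13→Delgado+Ghosh, Sep 14→Delgado+Ito, Sep 15→Delgado+Ito.
Loads: Delgado 4, Ito 4, Ghosh 2 — all ≤ 4.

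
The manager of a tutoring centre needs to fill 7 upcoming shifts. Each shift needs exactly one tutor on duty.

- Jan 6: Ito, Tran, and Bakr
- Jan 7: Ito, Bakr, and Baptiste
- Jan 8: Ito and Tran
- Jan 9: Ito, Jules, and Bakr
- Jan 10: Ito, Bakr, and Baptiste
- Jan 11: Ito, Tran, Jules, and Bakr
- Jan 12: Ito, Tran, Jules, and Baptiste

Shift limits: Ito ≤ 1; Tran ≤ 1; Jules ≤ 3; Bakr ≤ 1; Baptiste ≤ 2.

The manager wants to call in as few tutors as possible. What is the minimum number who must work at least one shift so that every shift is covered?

7 slots to fill and no one can take more than 3, so at least ⌈7/3⌉ = 3 tutors are needed.
Any 3 tutors together have capacity at most 3+2+1 = 6 < 7 slots, so 3 can never suffice.
Ito, Tran, Jules, and Baptiste alone can cover everything: Jan 6→Ito, Jan 7→Baptiste, Jan 8→Tran, Jan 9→Jules, Jan 10→Baptiste, Jan 11→Jules, Jan 12→Jules.

4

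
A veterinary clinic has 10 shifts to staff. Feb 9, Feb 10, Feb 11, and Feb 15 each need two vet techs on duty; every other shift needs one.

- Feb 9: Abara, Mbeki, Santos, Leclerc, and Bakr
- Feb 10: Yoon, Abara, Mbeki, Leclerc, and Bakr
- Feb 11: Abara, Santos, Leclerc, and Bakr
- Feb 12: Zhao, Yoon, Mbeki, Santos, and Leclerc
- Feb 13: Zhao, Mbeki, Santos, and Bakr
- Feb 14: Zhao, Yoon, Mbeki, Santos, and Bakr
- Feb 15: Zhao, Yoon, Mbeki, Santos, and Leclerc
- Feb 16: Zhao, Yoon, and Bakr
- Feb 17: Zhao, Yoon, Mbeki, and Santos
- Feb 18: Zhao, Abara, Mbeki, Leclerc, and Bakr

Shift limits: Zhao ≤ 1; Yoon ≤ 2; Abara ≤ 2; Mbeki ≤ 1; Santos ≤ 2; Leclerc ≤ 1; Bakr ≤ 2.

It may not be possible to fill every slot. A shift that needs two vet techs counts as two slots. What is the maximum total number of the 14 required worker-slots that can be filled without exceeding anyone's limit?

Total capacity across all vet techs is 1+2+2+1+2+1+2 = 11, and 14 slots are needed, so at most 11 can be filled.
An assignment achieving 11: Feb 9→Abara+Santos, Feb 10→Yoon+Leclerc, Feb 11→Abara+Santos, Feb 13→Mbeki, Feb 14→Bakr, Feb 16→Zhao, Feb 17→Yoon, Feb 18→Bakr.
Loads: Zhao 1/1, Yoon 2/2, Abara 2/2, Mbeki 1/1, Santos 2/2, Leclerc 1/1, Bakr 2/2.

11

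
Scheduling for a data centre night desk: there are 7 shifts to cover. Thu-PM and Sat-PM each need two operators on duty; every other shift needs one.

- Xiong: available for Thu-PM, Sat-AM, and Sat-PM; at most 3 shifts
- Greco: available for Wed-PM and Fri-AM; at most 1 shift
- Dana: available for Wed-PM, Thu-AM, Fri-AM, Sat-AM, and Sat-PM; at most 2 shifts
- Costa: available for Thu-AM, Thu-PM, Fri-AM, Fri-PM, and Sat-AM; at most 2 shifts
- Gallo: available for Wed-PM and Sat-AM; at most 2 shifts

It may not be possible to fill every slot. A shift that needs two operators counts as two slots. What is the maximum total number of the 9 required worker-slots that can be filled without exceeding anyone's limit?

Total capacity across all operators is 3+1+2+2+2 = 10, and 9 slots are needed, so at most 9 can be filled.
An assignment achieving 9: Wed-PM→Gallo, Thu-AM→Dana, Thu-PM→Xiong+Costa, Fri-AM→Greco, Fri-PM→Costa, Sat-AM→Xiong, Sat-PM→Xiong+Dana.
Loads: Xiong 3/3, Greco 1/1, Dana 2/2, Costa 2/2, Gallo 1/2.

9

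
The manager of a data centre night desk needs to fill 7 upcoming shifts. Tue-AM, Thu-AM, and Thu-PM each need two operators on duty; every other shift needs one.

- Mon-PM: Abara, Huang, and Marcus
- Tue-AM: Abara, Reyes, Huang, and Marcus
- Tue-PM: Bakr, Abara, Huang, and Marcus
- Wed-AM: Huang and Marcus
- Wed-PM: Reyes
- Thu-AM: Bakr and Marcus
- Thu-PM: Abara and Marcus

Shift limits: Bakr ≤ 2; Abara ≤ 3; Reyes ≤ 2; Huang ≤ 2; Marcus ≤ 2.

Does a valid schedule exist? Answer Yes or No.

Yes

Wed-PM can only be covered by Reyes, so that assignment is forced.
Thu-AM can only be covered by Bakr and Marcus, so that assignment is forced.
Thu-PM can only be covered by Abara and Marcus, so that assignment is forced.
One valid schedule: Mon-PM→Abara, Tue-AM→Abara+Reyes, Tue-PM→Bakr, Wed-AM→Huang, Wed-PM→Reyes, Thu-AM→Bakr+Marcus, Thu-PM→Abara+Marcus.
Loads: Bakr 2/2, Abara 3/3, Reyes 2/2, Huang 1/2, Marcus 2/2 — all within limits.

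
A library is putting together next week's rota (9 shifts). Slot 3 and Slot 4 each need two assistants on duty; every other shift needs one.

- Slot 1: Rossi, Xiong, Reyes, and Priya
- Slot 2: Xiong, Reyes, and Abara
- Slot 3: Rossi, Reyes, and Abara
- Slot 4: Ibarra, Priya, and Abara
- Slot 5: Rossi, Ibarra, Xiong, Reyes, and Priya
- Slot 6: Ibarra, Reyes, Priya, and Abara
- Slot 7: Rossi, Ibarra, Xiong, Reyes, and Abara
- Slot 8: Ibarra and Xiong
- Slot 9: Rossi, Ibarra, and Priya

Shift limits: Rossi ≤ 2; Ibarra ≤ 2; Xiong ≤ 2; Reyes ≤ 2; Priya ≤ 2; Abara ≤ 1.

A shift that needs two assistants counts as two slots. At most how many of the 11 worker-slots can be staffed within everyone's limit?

Total capacity across all assistants is 2+2+2+2+2+1 = 11, and 11 slots are needed, so at most 11 can be filled.
An assignment achieving 11: Slot 1→Xiong, Slot 2→Xiong, Slot 3→Rossi+Reyes, Slot 4→Ibarra+Priya, Slot 5→Priya, Slot 6→Reyes, Slot 7→Abara, Slot 8→Ibarra, Slot 9→Rossi.
Loads: Rossi 2/2, Ibarra 2/2, Xiong 2/2, Reyes 2/2, Priya 2/2, Abara 1/1.

11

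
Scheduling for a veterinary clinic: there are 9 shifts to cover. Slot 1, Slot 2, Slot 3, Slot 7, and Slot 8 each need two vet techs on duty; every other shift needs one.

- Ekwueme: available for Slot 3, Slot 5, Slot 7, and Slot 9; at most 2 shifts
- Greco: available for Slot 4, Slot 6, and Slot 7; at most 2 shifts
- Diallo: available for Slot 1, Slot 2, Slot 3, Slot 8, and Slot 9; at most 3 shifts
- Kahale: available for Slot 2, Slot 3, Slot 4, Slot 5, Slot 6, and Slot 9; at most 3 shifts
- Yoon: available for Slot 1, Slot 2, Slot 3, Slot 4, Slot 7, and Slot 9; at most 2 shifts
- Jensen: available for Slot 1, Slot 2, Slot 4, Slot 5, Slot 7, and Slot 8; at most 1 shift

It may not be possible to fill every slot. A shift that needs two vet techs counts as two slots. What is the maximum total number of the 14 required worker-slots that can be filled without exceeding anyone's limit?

Total capacity across all vet techs is 2+2+3+3+2+1 = 13, and 14 slots are needed, so at most 13 can be filled.
An assignment achieving 13: Slot 1→Diallo+Yoon, Slot 2→Diallo+Kahale, Slot 3→Ekwueme+Kahale, Slot 4→Greco, Slot 5→Ekwueme, Slot 6→Greco, Slot 7→Yoon, Slot 8→Diallo+Jensen, Slot 9→Kahale.
Loads: Ekwueme 2/2, Greco 2/2, Diallo 3/3, Kahale 3/3, Yoon 2/2, Jensen 1/1.

13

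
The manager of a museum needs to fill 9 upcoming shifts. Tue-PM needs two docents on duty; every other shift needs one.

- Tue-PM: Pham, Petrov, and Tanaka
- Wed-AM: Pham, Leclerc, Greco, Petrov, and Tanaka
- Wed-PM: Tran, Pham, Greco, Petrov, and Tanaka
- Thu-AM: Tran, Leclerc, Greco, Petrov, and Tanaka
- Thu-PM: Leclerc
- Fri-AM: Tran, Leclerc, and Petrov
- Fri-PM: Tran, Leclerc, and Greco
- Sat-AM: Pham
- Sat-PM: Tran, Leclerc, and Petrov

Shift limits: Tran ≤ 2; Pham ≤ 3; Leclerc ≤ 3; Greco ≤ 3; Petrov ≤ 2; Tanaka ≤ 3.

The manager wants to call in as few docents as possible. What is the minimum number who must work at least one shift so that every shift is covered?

10 slots to fill and no one can take more than 3, so at least ⌈10/3⌉ = 4 docents are needed.
Tran, Pham, Leclerc, and Petrov alone can cover everything: Tue-PM→Pham+Petrov, Wed-AM→Pham, Wed-PM→Tran, Thu-AM→Leclerc, Thu-PM→Leclerc, Fri-AM→Leclerc, Fri-PM→Tran, Sat-AM→Pham, Sat-PM→Petrov.

4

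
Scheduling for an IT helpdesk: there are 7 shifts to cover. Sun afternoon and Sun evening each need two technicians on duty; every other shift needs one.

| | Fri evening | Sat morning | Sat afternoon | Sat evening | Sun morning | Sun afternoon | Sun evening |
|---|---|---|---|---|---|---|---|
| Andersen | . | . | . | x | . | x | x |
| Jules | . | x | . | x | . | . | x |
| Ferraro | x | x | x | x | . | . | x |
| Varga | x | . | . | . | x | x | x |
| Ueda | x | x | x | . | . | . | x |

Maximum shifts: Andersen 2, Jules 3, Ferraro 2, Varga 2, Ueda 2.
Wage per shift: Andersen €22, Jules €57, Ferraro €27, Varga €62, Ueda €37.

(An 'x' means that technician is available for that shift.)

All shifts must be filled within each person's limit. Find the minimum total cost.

Sun morning can only be covered by Varga, so that assignment is forced.
Sun afternoon can only be covered by Andersen and Varga, so that assignment is forced.
Picking the cheapest available technician for each shift independently would cost €298, but that ignores the shift limits.
An optimal schedule: Fri evening→Ferraro, Sat morning→Ueda, Sat afternoon→Ferraro, Sat evening→Andersen, Sun morning→Varga, Sun afternoon→Andersen+Varga, Sun evening→Ueda+Jules.
Total: 27 + 37 + 27 + 22 + 62 + 22 + 62 + 37 + 57 = €353.

€353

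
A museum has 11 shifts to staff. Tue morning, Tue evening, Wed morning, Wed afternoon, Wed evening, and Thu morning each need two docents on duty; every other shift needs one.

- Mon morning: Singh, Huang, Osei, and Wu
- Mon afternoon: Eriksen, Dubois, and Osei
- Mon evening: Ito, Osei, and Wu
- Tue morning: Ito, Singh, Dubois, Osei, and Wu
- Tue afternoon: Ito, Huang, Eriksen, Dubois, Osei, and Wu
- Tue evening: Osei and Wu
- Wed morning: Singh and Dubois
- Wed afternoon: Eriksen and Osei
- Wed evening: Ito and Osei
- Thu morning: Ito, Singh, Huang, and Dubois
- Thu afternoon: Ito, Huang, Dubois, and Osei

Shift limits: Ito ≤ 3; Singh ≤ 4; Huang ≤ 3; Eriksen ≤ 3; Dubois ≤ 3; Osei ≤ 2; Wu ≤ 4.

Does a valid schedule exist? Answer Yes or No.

Total capacity is 22 and 17 slots are needed, so capacity alone doesn't rule it out.
Shifts {Tue evening, Wed afternoon, Wed evening} need 6 worker-slots in total, but the docents available for any of those shifts (Ito, Eriksen, Osei, and Wu) can supply at most 5 among them. So no valid schedule exists.

No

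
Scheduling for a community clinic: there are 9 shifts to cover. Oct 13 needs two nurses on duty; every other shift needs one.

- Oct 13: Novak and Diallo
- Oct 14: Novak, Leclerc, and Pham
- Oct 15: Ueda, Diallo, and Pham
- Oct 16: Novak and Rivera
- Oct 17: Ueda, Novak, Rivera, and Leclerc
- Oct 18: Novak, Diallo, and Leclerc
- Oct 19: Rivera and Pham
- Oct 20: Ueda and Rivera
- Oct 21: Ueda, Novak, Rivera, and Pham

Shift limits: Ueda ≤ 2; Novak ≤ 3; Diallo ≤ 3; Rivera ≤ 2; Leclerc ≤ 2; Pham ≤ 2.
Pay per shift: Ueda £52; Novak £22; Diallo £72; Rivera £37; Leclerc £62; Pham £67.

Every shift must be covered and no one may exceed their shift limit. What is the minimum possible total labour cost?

Oct 13 can only be covered by Novak and Diallo, so that assignment is forced.
Picking the cheapest available nurse for each shift independently would cost £330, but that ignores the shift limits.
An optimal schedule: Oct 13→Novak+Diallo, Oct 14→Novak, Oct 15→Ueda, Oct 16→Novak, Oct 17→Leclerc, Oct 18→Leclerc, Oct 19→Rivera, Oct 20→Rivera, Oct 21→Ueda.
Total: 22 + 72 + 22 + 52 + 22 + 62 + 62 + 37 + 37 + 52 = £440.

£440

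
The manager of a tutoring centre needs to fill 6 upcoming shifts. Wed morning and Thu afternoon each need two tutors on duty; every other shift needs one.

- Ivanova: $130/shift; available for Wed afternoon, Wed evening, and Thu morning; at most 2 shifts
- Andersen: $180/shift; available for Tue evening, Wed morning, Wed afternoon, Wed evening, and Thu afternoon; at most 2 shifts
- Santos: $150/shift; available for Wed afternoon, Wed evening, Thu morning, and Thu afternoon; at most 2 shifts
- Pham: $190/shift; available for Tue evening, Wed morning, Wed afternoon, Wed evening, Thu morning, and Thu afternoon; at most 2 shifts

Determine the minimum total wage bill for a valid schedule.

$1300

Wed morning can only be covered by Andersen and Pham, so that assignment is forced.
Picking the cheapest available tutor for each shift independently would cost $1270, but that ignores the shift limits.
An optimal schedule: Tue evening→Andersen, Wed morning→Andersen+Pham, Wed afternoon→Ivanova, Wed evening→Santos, Thu morning→Ivanova, Thu afternoon→Santos+Pham.
Total: 180 + 180 + 190 + 130 + 150 + 130 + 150 + 190 = $1300.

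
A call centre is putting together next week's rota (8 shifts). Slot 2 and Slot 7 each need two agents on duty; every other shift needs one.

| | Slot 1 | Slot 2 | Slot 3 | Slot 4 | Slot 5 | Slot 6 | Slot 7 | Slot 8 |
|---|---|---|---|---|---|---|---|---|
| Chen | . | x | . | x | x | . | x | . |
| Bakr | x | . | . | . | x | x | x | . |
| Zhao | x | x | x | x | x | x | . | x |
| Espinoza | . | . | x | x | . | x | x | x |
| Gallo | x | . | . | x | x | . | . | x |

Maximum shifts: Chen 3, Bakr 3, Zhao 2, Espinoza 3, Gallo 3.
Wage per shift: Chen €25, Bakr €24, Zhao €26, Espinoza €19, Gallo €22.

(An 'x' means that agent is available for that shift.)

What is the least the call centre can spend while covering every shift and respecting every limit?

€222

Slot 2 can only be covered by Chen and Zhao, so that assignment is forced.
Picking the cheapest available agent for each shift independently would cost €214, but that ignores the shift limits.
An optimal schedule: Slot 1→Gallo, Slot 2→Chen+Zhao, Slot 3→Espinoza, Slot 4→Gallo, Slot 5→Bakr, Slot 6→Espinoza, Slot 7→Espinoza+Bakr, Slot 8→Gallo.
Total: 22 + 25 + 26 + 19 + 22 + 24 + 19 + 19 + 24 + 22 = €222.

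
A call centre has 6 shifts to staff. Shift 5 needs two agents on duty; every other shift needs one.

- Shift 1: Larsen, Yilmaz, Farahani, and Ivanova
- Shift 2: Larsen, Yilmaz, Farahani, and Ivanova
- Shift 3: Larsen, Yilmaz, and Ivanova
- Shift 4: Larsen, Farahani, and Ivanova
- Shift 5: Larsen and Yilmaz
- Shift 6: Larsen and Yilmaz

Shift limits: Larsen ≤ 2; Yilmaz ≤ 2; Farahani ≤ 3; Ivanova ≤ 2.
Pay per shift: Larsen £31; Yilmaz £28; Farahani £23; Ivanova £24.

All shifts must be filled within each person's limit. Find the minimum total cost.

Shift 5 can only be covered by Larsen and Yilmaz, so that assignment is forced.
Picking the cheapest available agent for each shift independently would cost £180, and that bound is achievable.
An optimal schedule: Shift 1→Farahani, Shift 2→Farahani, Shift 3→Ivanova, Shift 4→Farahani, Shift 5→Yilmaz+Larsen, Shift 6→Yilmaz.
Total: 23 + 23 + 24 + 23 + 28 + 31 + 28 = £180.

£180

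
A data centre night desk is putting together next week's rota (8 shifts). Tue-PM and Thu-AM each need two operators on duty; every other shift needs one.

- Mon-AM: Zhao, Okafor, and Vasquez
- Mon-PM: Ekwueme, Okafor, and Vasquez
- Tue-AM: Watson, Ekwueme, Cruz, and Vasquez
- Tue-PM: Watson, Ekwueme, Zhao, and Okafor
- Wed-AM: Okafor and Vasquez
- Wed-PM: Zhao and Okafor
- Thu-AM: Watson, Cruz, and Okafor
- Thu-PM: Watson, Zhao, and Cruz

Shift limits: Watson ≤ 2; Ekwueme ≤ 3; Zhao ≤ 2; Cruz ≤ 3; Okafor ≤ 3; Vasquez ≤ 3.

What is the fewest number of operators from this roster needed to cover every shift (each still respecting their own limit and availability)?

4

10 slots to fill and no one can take more than 3, so at least ⌈10/3⌉ = 4 operators are needed.
Watson, Ekwueme, Zhao, and Okafor alone can cover everything: Mon-AM→Zhao, Mon-PM→Ekwueme, Tue-AM→Ekwueme, Tue-PM→Ekwueme+Okafor, Wed-AM→Okafor, Wed-PM→Zhao, Thu-AM→Watson+Okafor, Thu-PM→Watson.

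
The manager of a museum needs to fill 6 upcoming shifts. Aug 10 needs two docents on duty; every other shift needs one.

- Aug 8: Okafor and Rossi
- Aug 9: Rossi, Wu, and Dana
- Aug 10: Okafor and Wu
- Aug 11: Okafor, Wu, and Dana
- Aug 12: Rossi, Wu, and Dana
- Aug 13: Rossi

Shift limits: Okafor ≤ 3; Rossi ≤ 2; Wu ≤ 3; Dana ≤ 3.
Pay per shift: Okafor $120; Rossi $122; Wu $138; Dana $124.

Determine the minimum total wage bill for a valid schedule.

$866

Aug 10 can only be covered by Okafor and Wu, so that assignment is forced.
Aug 13 can only be covered by Rossi, so that assignment is forced.
Picking the cheapest available docent for each shift independently would cost $864, but that ignores the shift limits.
An optimal schedule: Aug 8→Okafor, Aug 9→Rossi, Aug 10→Okafor+Wu, Aug 11→Okafor, Aug 12→Dana, Aug 13→Rossi.
Total: 120 + 122 + 120 + 138 + 120 + 124 + 122 = $866.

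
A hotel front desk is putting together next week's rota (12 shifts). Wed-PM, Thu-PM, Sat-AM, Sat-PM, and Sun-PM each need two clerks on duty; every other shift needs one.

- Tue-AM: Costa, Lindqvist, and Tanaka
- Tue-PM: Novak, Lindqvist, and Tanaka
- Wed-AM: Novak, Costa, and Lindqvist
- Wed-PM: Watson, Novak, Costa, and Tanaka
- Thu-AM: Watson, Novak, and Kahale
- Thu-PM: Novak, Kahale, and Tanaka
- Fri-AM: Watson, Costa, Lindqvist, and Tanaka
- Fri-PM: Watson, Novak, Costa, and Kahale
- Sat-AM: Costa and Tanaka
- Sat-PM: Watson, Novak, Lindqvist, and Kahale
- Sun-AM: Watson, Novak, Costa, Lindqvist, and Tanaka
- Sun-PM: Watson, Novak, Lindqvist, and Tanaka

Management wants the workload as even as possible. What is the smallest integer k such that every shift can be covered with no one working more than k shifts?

With 6 clerks and 17 worker-slots to fill, someone must work at least ⌈17/6⌉ = 3 shifts, so k ≥ 3.
k = 3 works: Tue-AM→Costa, Tue-PM→Novak, Wed-AM→Novak, Wed-PM→Costa+Tanaka, Thu-AM→Watson, Thu-PM→Novak+Kahale, Fri-AM→Watson, Fri-PM→Watson, Sat-AM→Costa+Tanaka, Sat-PM→Lindqvist+Kahale, Sun-AM→Lindqvist, Sun-PM→Lindqvist+Tanaka.
Loads: Watson 3, Novak 3, Costa 3, Lindqvist 3, Kahale 2, Tanaka 3 — all ≤ 3.

3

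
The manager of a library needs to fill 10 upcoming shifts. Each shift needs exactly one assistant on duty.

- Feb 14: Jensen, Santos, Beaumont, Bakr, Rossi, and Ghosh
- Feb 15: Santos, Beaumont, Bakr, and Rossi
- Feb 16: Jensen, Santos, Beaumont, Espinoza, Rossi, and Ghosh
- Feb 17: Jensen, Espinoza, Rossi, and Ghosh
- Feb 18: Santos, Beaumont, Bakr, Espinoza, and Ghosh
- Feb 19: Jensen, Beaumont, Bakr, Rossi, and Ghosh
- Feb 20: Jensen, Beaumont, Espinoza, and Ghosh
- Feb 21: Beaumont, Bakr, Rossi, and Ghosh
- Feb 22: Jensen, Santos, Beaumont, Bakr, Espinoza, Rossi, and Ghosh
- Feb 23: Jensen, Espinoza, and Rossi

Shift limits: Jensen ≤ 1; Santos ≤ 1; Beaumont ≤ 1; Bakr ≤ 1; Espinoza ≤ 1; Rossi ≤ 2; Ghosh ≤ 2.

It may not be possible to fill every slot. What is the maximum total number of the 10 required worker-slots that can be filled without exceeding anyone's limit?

Total capacity across all assistants is 1+1+1+1+1+2+2 = 9, and 10 slots are needed, so at most 9 can be filled.
An assignment achieving 9: Feb 14→Rossi, Feb 15→Santos, Feb 16→Ghosh, Feb 17→Espinoza, Feb 18→Ghosh, Feb 19→Rossi, Feb 20→Beaumont, Feb 21→Bakr, Feb 23→Jensen.
Loads: Jensen 1/1, Santos 1/1, Beaumont 1/1, Bakr 1/1, Espinoza 1/1, Rossi 2/2, Ghosh 2/2.

9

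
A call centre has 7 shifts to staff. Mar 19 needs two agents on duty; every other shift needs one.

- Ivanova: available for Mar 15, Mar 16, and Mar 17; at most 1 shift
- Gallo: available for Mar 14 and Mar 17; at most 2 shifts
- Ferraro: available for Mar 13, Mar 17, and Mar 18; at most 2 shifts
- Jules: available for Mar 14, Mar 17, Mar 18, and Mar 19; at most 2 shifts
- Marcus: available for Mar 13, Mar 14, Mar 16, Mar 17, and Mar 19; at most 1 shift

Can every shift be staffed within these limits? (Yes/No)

No

Total capacity is 8 and 8 slots are needed, so capacity alone doesn't rule it out.
Shifts {Mar 15, Mar 16, Mar 19} need 4 worker-slots in total, but the agents available for any of those shifts (Ivanova, Jules, and Marcus) can supply at most 3 among them. So no valid schedule exists.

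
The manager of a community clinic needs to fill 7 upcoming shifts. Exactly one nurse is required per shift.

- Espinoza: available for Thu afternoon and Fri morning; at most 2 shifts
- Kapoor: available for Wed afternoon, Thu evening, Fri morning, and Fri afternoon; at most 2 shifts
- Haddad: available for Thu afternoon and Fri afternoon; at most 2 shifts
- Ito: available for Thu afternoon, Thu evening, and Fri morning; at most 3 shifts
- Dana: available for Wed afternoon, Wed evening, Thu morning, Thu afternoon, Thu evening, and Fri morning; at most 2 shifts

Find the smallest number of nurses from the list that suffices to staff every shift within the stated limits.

3

7 slots to fill and no one can take more than 3, so at least ⌈7/3⌉ = 3 nurses are needed.
Kapoor, Ito, and Dana alone can cover everything: Wed afternoon→Kapoor, Wed evening→Dana, Thu morning→Dana, Thu afternoon→Ito, Thu evening→Ito, Fri morning→Ito, Fri afternoon→Kapoor.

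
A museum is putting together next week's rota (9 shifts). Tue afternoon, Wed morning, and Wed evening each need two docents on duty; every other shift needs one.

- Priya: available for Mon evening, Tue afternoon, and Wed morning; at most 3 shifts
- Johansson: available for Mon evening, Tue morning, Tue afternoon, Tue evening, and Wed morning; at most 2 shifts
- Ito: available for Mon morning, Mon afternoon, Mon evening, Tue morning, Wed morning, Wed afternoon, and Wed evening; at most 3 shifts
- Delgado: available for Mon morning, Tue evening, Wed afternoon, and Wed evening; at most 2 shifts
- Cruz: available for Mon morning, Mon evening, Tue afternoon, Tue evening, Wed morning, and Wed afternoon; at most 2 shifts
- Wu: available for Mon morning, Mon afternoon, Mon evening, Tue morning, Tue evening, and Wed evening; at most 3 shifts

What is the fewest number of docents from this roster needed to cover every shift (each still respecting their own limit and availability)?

5

12 slots to fill and no one can take more than 3, so at least ⌈12/3⌉ = 4 docents are needed.
Any 4 docents together have capacity at most 3+3+3+2 = 11 < 12 slots, so 4 can never suffice.
Priya, Johansson, Ito, Delgado, and Cruz alone can cover everything: Mon morning→Ito, Mon afternoon→Ito, Mon evening→Priya, Tue morning→Johansson, Tue afternoon→Priya+Johansson, Tue evening→Delgado, Wed morning→Priya+Cruz, Wed afternoon→Cruz, Wed evening→Ito+Delgado.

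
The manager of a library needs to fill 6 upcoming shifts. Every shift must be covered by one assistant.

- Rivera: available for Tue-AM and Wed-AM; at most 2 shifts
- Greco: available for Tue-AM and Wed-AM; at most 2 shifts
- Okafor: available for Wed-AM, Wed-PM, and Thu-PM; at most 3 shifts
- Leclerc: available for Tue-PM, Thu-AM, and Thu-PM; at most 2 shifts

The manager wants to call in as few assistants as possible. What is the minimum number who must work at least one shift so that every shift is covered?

3

6 slots to fill and no one can take more than 3, so at least ⌈6/3⌉ = 2 assistants are needed.
Any 2 assistants together have capacity at most 3+2 = 5 < 6 slots, so 2 can never suffice.
Rivera, Okafor, and Leclerc alone can cover everything: Tue-AM→Rivera, Tue-PM→Leclerc, Wed-AM→Rivera, Wed-PM→Okafor, Thu-AM→Leclerc, Thu-PM→Okafor.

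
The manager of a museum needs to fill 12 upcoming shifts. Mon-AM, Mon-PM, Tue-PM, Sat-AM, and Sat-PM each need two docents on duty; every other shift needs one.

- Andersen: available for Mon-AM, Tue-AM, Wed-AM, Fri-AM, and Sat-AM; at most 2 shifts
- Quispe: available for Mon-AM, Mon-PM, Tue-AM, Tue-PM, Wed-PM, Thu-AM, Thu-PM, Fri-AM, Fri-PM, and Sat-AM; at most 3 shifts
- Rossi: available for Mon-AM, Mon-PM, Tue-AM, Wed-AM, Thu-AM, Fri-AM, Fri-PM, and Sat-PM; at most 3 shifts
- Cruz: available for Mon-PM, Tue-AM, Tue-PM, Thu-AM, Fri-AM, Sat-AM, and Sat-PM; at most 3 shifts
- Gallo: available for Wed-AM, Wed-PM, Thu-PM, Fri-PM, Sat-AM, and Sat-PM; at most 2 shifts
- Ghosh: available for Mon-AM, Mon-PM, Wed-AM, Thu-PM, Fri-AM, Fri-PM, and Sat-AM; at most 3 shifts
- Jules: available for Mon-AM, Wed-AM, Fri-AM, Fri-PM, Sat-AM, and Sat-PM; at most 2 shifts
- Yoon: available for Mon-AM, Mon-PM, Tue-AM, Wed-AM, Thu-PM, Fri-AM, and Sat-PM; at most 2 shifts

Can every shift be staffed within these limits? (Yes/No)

Tue-PM can only be covered by Quispe and Cruz, so that assignment is forced.
One valid schedule: Mon-AM→Ghosh+Jules, Mon-PM→Rossi+Cruz, Tue-AM→Andersen, Tue-PM→Quispe+Cruz, Wed-AM→Andersen, Wed-PM→Quispe, Thu-AM→Quispe, Thu-PM→Gallo, Fri-AM→Rossi, Fri-PM→Rossi, Sat-AM→Ghosh+Jules, Sat-PM→Cruz+Gallo.
Loads: Andersen 2/2, Quispe 3/3, Rossi 3/3, Cruz 3/3, Gallo 2/2, Ghosh 2/3, Jules 2/2, Yoon 0/2 — all within limits.

Yes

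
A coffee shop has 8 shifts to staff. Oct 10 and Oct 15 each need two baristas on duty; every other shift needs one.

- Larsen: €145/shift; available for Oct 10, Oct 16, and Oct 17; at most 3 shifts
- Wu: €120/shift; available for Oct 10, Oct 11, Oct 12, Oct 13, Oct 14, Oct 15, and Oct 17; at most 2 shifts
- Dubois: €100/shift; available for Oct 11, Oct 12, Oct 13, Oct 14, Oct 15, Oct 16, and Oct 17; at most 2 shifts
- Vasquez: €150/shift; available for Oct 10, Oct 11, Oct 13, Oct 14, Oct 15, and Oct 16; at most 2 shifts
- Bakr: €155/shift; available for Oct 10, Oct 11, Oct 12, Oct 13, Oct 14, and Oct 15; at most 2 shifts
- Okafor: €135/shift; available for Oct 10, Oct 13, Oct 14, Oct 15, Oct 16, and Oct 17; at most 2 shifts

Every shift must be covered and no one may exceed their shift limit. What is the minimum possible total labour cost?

€1295

Picking the cheapest available barista for each shift independently would cost €1075, but that ignores the shift limits.
An optimal schedule: Oct 10→Okafor+Larsen, Oct 11→Dubois, Oct 12→Dubois, Oct 13→Wu, Oct 14→Wu, Oct 15→Okafor+Vasquez, Oct 16→Larsen, Oct 17→Larsen.
Total: 135 + 145 + 100 + 100 + 120 + 120 + 135 + 150 + 145 + 145 = €1295.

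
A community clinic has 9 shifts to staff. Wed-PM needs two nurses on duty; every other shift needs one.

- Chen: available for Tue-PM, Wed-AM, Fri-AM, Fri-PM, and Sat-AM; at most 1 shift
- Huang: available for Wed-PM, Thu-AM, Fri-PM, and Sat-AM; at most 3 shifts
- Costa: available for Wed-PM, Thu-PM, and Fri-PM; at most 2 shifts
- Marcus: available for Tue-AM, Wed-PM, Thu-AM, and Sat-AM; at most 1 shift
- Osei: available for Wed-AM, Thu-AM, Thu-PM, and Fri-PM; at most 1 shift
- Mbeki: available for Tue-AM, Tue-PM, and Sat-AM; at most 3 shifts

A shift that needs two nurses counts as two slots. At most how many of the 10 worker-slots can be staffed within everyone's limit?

Total capacity across all nurses is 1+3+2+1+1+3 = 11, and 10 slots are needed, so at most 10 can be filled.
An assignment achieving 10: Tue-AM→Marcus, Tue-PM→Mbeki, Wed-AM→Osei, Wed-PM→Huang+Costa, Thu-AM→Huang, Thu-PM→Costa, Fri-AM→Chen, Fri-PM→Huang, Sat-AM→Mbeki.
Loads: Chen 1/1, Huang 3/3, Costa 2/2, Marcus 1/1, Osei 1/1, Mbeki 2/3.

10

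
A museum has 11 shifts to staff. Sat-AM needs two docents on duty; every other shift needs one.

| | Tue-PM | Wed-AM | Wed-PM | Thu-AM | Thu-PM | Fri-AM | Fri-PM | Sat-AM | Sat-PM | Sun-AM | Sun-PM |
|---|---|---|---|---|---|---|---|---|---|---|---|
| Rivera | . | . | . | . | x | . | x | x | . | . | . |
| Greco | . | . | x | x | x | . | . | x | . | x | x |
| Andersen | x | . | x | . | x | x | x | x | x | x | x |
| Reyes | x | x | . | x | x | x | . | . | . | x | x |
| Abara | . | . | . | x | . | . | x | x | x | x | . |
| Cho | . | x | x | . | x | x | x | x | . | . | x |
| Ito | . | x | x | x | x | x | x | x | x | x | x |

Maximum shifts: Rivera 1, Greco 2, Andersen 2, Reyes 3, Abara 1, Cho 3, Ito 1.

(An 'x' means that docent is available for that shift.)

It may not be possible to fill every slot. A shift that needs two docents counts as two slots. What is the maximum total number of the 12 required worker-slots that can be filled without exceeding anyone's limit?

Total capacity across all docents is 1+2+2+3+1+3+1 = 13, and 12 slots are needed, so at most 12 can be filled.
An assignment achieving 12: Tue-PM→Andersen, Wed-AM→Reyes, Wed-PM→Greco, Thu-AM→Greco, Thu-PM→Cho, Fri-AM→Reyes, Fri-PM→Rivera, Sat-AM→Abara+Cho, Sat-PM→Andersen, Sun-AM→Reyes, Sun-PM→Cho.
Loads: Rivera 1/1, Greco 2/2, Andersen 2/2, Reyes 3/3, Abara 1/1, Cho 3/3, Ito 0/1.

12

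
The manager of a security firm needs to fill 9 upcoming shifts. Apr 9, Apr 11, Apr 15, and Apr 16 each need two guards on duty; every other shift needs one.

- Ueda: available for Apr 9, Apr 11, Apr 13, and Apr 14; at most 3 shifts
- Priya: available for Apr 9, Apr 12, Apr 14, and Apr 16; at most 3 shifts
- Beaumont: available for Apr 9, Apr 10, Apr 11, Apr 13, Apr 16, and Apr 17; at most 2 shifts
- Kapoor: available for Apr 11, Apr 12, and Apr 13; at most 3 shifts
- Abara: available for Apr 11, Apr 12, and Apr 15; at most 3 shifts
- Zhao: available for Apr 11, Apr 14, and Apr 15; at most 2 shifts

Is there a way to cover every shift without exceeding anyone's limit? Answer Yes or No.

No

Total capacity is 16 and 13 slots are needed, so capacity alone doesn't rule it out.
Shifts {Apr 10, Apr 16, Apr 17} need 4 worker-slots in total, but the guards available for any of those shifts (Priya and Beaumont) can supply at most 3 among them. So no valid schedule exists.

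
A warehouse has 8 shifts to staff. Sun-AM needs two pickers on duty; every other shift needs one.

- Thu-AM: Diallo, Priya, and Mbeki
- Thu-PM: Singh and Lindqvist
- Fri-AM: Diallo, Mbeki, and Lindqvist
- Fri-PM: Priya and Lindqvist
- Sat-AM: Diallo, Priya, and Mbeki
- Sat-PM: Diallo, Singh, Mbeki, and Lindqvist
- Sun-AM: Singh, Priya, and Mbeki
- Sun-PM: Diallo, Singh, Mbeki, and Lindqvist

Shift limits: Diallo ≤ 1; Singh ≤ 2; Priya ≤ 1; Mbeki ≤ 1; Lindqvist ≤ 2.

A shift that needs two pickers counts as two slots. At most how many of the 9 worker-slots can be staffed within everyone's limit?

Total capacity across all pickers is 1+2+1+1+2 = 7, and 9 slots are needed, so at most 7 can be filled.
An assignment achieving 7: Thu-AM→Diallo, Thu-PM→Singh, Fri-AM→Mbeki, Fri-PM→Priya, Sat-PM→Lindqvist, Sun-AM→Singh, Sun-PM→Lindqvist.
Loads: Diallo 1/1, Singh 2/2, Priya 1/1, Mbeki 1/1, Lindqvist 2/2.

7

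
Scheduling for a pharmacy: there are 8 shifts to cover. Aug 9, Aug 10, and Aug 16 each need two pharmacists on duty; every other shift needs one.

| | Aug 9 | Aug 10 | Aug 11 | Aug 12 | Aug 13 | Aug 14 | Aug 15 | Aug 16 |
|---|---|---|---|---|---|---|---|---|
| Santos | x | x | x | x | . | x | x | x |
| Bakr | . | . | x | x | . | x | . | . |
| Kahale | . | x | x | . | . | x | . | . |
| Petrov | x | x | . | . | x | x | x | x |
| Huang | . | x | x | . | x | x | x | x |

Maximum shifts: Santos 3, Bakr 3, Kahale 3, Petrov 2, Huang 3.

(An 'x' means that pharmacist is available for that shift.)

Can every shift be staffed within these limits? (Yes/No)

Aug 9 can only be covered by Santos and Petrov, so that assignment is forced.
One valid schedule: Aug 9→Santos+Petrov, Aug 10→Kahale+Huang, Aug 11→Bakr, Aug 12→Santos, Aug 13→Petrov, Aug 14→Bakr, Aug 15→Huang, Aug 16→Santos+Huang.
Loads: Santos 3/3, Bakr 2/3, Kahale 1/3, Petrov 2/2, Huang 3/3 — all within limits.

Yes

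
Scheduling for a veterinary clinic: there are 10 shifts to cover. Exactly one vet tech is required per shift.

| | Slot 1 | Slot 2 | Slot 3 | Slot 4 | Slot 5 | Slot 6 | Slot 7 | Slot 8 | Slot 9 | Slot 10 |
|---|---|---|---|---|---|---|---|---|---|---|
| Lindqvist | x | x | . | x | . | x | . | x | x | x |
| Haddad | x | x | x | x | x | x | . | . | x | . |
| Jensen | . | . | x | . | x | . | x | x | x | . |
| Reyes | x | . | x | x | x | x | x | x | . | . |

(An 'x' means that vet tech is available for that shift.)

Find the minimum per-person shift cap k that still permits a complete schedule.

3

With 4 vet techs and 10 worker-slots to fill, someone must work at least ⌈10/4⌉ = 3 shifts, so k ≥ 3.
k = 3 works: Slot 1→Lindqvist, Slot 2→Lindqvist, Slot 3→Haddad, Slot 4→Haddad, Slot 5→Haddad, Slot 6→Reyes, Slot 7→Jensen, Slot 8→Jensen, Slot 9→Jensen, Slot 10→Lindqvist.
Loads: Lindqvist 3, Haddad 3, Jensen 3, Reyes 1 — all ≤ 3.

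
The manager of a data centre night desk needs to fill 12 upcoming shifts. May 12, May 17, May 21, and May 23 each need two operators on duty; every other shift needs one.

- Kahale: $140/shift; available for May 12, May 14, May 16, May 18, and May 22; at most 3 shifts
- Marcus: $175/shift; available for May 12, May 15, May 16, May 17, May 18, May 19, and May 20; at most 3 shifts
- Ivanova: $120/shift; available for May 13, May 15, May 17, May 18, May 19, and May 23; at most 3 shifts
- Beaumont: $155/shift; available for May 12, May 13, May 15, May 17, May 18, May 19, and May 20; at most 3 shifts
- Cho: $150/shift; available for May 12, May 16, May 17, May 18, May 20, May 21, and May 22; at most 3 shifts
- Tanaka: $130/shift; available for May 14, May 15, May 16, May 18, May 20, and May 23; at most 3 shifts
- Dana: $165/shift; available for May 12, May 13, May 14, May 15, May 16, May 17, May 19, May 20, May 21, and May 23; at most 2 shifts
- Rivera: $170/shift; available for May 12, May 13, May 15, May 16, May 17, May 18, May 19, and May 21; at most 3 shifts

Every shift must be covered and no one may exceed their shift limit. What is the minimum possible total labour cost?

$2250

Picking the cheapest available operator for each shift independently would cost $2135, but that ignores the shift limits.
An optimal schedule: May 12→Cho+Beaumont, May 13→Ivanova, May 14→Tanaka, May 15→Beaumont, May 16→Kahale, May 17→Cho+Beaumont, May 18→Kahale, May 19→Ivanova, May 20→Tanaka, May 21→Cho+Dana, May 22→Kahale, May 23→Ivanova+Tanaka.
Total: 150 + 155 + 120 + 130 + 155 + 140 + 150 + 155 + 140 + 120 + 130 + 150 + 165 + 140 + 120 + 130 = $2250.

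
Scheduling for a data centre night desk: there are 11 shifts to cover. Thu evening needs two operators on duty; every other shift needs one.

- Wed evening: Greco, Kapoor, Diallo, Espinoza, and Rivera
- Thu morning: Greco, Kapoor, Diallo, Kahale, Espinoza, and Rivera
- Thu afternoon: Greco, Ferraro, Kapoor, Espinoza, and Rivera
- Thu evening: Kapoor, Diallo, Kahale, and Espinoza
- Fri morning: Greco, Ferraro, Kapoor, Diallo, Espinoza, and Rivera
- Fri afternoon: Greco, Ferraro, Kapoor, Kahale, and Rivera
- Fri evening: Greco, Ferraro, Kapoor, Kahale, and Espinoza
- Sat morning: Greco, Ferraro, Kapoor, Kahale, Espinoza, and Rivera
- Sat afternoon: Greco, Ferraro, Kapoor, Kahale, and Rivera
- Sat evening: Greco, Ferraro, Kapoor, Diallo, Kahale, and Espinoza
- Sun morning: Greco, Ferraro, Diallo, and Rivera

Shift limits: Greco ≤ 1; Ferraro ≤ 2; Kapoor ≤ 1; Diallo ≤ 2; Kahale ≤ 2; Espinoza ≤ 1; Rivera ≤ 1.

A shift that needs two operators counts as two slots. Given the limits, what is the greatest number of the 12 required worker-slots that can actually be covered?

Total capacity across all operators is 1+2+1+2+2+1+1 = 10, and 12 slots are needed, so at most 10 can be filled.
An assignment achieving 10: Wed evening→Diallo, Thu morning→Espinoza, Thu afternoon→Ferraro, Thu evening→Kapoor+Diallo, Fri morning→Rivera, Fri afternoon→Ferraro, Fri evening→Kahale, Sat afternoon→Kahale, Sun morning→Greco.
Loads: Greco 1/1, Ferraro 2/2, Kapoor 1/1, Diallo 2/2, Kahale 2/2, Espinoza 1/1, Rivera 1/1.

10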